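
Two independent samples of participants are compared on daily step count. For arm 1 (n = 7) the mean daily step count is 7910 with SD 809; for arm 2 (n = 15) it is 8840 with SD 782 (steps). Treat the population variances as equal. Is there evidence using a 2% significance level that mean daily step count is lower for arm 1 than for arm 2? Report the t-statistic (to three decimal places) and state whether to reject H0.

t = -2.571; reject H0

Let group 1 = arm 1, group 2 = arm 2. H0: μ_1 = μ_2; H1: μ_1 < μ_2 (two-sample pooled-variance t-test, left-tailed).
s_p² = [(7−1)·809² + (15−1)·782²]/(7+15−2) = 624411
t = (7910 − 8840)/√[624411·(1/7 + 1/15)] = -2.571
df = n₁ + n₂ − 2 = 20
p-value = P(T ≤ -2.571) ≈ 0.009
Since p ≈ 0.009 < α = 0.02, reject H0; the data support H1.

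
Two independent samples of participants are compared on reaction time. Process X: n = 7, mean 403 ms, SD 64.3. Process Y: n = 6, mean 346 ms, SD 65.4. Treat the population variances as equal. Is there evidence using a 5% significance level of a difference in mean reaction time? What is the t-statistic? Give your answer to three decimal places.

1.581

Let group 1 = process X, group 2 = process Y. H0: μ_1 = μ_2; H1: μ_1 ≠ μ_2 (two-sample pooled-variance t-test, two-sided).
s_p² = [(7−1)·64.3² + (6−1)·65.4²]/(7+6−2) = 4199.34
t = (403 − 346)/√[4199.34·(1/7 + 1/6)] = 1.581
df = n₁ + n₂ − 2 = 11
Two-sided p-value ≈ 0.1422
Since p ≈ 0.1422 > α = 0.05, fail to reject H0; the evidence is not statistically significant.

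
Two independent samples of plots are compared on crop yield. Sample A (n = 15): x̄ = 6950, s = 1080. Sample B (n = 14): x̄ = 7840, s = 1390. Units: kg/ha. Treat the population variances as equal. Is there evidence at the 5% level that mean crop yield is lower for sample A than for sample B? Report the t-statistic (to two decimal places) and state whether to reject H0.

Let group 1 = sample A, group 2 = sample B. H0: μ_1 = μ_2; H1: μ_1 < μ_2 (two-sample pooled-variance t-test, left-tailed).
s_p² = [(15−1)·1080² + (14−1)·1390²]/(15+14−2) = 1535070
t = (6950 − 7840)/√[1535070·(1/15 + 1/14)] = -1.93
df = n₁ + n₂ − 2 = 27
p-value = P(T ≤ -1.93) ≈ 0.0319
Since p ≈ 0.0319 < α = 0.05, reject H0; the data support H1.

t = -1.93; reject H0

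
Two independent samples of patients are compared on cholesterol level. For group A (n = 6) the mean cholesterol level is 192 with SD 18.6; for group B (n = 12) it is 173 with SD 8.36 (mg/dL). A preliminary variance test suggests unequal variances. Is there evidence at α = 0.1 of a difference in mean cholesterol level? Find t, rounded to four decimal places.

2.3846

Let group 1 = group A, group 2 = group B. H0: μ_1 = μ_2; H1: μ_1 ≠ μ_2 (Welch's two-sample t-test, two-sided).
t = (x̄_1 − x̄_2)/√(s_1²/n_1 + s_2²/n_2) = (192 − 173)/√(18.6²/6 + 8.36²/12) = 2.3846
Welch–Satterthwaite df ≈ 6.03
Two-sided p-value ≈ 0.054
Since p ≈ 0.054 < α = 0.1, reject H0; the data support H1.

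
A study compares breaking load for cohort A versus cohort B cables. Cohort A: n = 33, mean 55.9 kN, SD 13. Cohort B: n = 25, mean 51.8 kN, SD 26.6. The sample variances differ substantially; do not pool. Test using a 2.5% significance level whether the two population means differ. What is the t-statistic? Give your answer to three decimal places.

Let group 1 = cohort A, group 2 = cohort B. H0: μ_1 = μ_2; H1: μ_1 ≠ μ_2 (Welch's two-sample t-test, two-sided).
t = (x̄_1 − x̄_2)/√(s_1²/n_1 + s_2²/n_2) = (55.9 − 51.8)/√(13²/33 + 26.6²/25) = 0.709
Welch–Satterthwaite df ≈ 32.67
Two-sided p-value ≈ 0.4832
Since p ≈ 0.4832 > α = 0.025, fail to reject H0; the evidence is not statistically significant.

0.709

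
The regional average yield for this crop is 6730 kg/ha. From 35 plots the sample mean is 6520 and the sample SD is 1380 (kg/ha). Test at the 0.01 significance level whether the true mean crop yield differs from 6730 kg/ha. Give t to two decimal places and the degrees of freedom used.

t = -0.90, df = 34

H0: μ = 6730; H1: μ ≠ 6730 (one-sample t-test, two-sided).
t = (x̄ − μ₀)/(s/√n) = (6520 − 6730)/(1380/√35) = -0.90
df = n − 1 = 34
Two-sided p-value ≈ 0.3743
Since p ≈ 0.3743 > α = 0.01, fail to reject H0; the evidence is not statistically significant.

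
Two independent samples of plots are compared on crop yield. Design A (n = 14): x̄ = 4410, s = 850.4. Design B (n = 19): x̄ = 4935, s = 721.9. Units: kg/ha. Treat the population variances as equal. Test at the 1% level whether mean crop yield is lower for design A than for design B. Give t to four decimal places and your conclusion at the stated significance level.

Let group 1 = design A, group 2 = design B. H0: μ_1 = μ_2; H1: μ_1 < μ_2 (two-sample pooled-variance t-test, left-tailed).
s_p² = [(14−1)·850.4² + (19−1)·721.9²]/(14+19−2) = 605866
t = (4410 − 4935)/√[605866·(1/14 + 1/19)] = -1.9149
df = n₁ + n₂ − 2 = 31
p-value = P(T ≤ -1.9149) ≈ 0.032
Since p ≈ 0.032 > α = 0.01, fail to reject H0; the data do not provide sufficient evidence against H0.

t = -1.9149; fail to reject H0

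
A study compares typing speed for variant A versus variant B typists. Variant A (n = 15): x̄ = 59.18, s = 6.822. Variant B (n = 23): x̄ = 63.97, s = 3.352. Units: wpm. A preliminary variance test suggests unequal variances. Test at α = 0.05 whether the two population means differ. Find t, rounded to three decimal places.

Let group 1 = variant A, group 2 = variant B. H0: μ_1 = μ_2; H1: μ_1 ≠ μ_2 (Welch's two-sample t-test, two-sided).
t = (x̄_1 − x̄_2)/√(s_1²/n_1 + s_2²/n_2) = (59.18 − 63.97)/√(6.822²/15 + 3.352²/23) = -2.528
Welch–Satterthwaite df ≈ 18.46
Two-sided p-value ≈ 0.021
Since p ≈ 0.021 < α = 0.05, reject H0; the evidence is statistically significant.

-2.528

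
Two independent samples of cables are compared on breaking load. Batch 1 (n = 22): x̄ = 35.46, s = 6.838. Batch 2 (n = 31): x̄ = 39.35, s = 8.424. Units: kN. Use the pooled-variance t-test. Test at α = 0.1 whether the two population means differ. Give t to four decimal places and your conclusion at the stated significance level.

t = -1.7867; reject H0

Let group 1 = batch 1, group 2 = batch 2. H0: μ_1 = μ_2; H1: μ_1 ≠ μ_2 (two-sample pooled-variance t-test, two-sided).
s_p² = [(22−1)·6.838² + (31−1)·8.424²]/(22+31−2) = 60.9968
t = (35.46 − 39.35)/√[60.9968·(1/22 + 1/31)] = -1.7867
df = n₁ + n₂ − 2 = 51
Two-sided p-value ≈ 0.080
Since p ≈ 0.080 < α = 0.1, reject H0; the data support H1.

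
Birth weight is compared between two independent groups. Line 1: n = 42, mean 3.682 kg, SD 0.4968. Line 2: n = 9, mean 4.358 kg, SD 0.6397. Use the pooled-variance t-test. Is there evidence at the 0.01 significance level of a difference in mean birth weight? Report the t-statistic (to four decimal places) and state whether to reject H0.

t = -3.5202; reject H0

Let group 1 = line 1, group 2 = line 2. H0: μ_1 = μ_2; H1: μ_1 ≠ μ_2 (two-sample pooled-variance t-test, two-sided).
s_p² = [(42−1)·0.4968² + (9−1)·0.6397²]/(42+9−2) = 0.273325
t = (3.682 − 4.358)/√[0.273325·(1/42 + 1/9)] = -3.5202
df = n₁ + n₂ − 2 = 49
Two-sided p-value ≈ 0.0009
Since p ≈ 0.0009 < α = 0.01, reject H0; the evidence is statistically significant.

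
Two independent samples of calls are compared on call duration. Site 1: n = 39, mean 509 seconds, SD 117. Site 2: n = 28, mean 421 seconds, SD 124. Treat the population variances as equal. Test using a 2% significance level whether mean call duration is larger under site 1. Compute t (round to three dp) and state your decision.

Let group 1 = site 1, group 2 = site 2. H0: μ_1 = μ_2; H1: μ_1 > μ_2 (two-sample pooled-variance t-test, right-tailed).
s_p² = [(39−1)·117² + (28−1)·124²]/(39+28−2) = 14389.8
t = (509 − 421)/√[14389.8·(1/39 + 1/28)] = 2.962
df = n₁ + n₂ − 2 = 65
p-value = P(T ≥ 2.962) ≈ 0.0021
Since p ≈ 0.0021 < α = 0.02, reject H0; the data support H1.

t = 2.962; reject H0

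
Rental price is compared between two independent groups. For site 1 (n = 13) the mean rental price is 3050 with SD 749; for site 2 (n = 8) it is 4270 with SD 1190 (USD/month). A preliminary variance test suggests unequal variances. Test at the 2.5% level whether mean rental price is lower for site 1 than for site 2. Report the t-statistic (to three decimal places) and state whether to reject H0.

t = -2.600; reject H0

Let group 1 = site 1, group 2 = site 2. H0: μ_1 = μ_2; H1: μ_1 < μ_2 (Welch's two-sample t-test, left-tailed).
t = (x̄_1 − x̄_2)/√(s_1²/n_1 + s_2²/n_2) = (3050 − 4270)/√(749²/13 + 1190²/8) = -2.600
Welch–Satterthwaite df ≈ 10.47
p-value = P(T ≤ -2.600) ≈ 0.013
Since p ≈ 0.013 < α = 0.025, reject H0; the evidence is statistically significant.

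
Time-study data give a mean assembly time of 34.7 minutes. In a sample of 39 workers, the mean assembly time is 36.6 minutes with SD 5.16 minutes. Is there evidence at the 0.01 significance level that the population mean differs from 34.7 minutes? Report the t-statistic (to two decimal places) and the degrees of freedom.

H0: μ = 34.7; H1: μ ≠ 34.7 (one-sample t-test, two-sided).
t = (x̄ − μ₀)/(s/√n) = (36.6 − 34.7)/(5.16/√39) = 2.30
df = n − 1 = 38
Two-sided p-value ≈ 0.0271
Since p ≈ 0.0271 > α = 0.01, fail to reject H0; the data do not provide sufficient evidence against H0.

t = 2.30, df = 38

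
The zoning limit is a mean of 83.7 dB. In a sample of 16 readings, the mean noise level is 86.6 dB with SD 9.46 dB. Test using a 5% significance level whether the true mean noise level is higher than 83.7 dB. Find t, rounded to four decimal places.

H0: μ = 83.7; H1: μ > 83.7 (one-sample t-test, right-tailed).
t = (x̄ − μ₀)/(s/√n) = (86.6 − 83.7)/(9.46/√16) = 1.2262
df = n − 1 = 15
p-value = P(T ≥ 1.2262) ≈ 0.120
Since p ≈ 0.120 > α = 0.05, fail to reject H0; the evidence is not statistically significant.

1.2262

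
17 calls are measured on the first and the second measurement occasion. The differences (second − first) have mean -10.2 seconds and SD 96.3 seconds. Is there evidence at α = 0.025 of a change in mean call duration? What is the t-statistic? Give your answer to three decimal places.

-0.437

H0: μ_d = 0; H1: μ_d ≠ 0 (paired t-test on the differences, two-sided).
t = d̄/(s_d/√n) = -10.2/(96.3/√17) = -0.437
df = n − 1 = 16
Two-sided p-value ≈ 0.668
Since p ≈ 0.668 > α = 0.025, fail to reject H0; the evidence is not statistically significant.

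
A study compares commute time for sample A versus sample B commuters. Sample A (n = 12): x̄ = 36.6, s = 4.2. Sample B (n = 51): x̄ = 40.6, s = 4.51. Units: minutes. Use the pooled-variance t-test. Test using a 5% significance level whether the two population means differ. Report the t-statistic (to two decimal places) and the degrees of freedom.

Let group 1 = sample A, group 2 = sample B. H0: μ_1 = μ_2; H1: μ_1 ≠ μ_2 (two-sample pooled-variance t-test, two-sided).
s_p² = [(12−1)·4.2² + (51−1)·4.51²]/(12+51−2) = 19.8532
t = (36.6 − 40.6)/√[19.8532·(1/12 + 1/51)] = -2.80
df = n₁ + n₂ − 2 = 61
Two-sided p-value ≈ 0.007
Since p ≈ 0.007 < α = 0.05, reject H0; the data support H1.

t = -2.80, df = 61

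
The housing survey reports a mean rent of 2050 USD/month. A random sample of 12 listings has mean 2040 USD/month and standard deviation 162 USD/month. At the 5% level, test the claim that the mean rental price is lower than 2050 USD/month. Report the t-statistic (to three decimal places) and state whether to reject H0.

H0: μ = 2050; H1: μ < 2050 (one-sample t-test, left-tailed).
t = (x̄ − μ₀)/(s/√n) = (2040 − 2050)/(162/√12) = -0.214
df = n − 1 = 11
p-value = P(T ≤ -0.214) ≈ 0.417
Since p ≈ 0.417 > α = 0.05, fail to reject H0; the evidence is not statistically significant.

t = -0.214; fail to reject H0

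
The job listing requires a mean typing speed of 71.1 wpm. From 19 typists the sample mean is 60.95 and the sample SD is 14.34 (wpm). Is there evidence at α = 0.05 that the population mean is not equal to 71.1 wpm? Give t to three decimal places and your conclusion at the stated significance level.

H0: μ = 71.1; H1: μ ≠ 71.1 (one-sample t-test, two-sided).
t = (x̄ − μ₀)/(s/√n) = (60.95 − 71.1)/(14.34/√19) = -3.085
df = n − 1 = 18
Two-sided p-value ≈ 0.0064
Since p ≈ 0.0064 < α = 0.05, reject H0; the data support H1.

t = -3.085; reject H0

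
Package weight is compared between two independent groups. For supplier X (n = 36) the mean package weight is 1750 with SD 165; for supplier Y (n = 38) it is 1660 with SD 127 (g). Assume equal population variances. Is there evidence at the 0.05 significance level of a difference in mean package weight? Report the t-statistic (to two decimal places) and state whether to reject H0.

Let group 1 = supplier X, group 2 = supplier Y. H0: μ_1 = μ_2; H1: μ_1 ≠ μ_2 (two-sample pooled-variance t-test, two-sided).
s_p² = [(36−1)·165² + (38−1)·127²]/(36+38−2) = 21522.9
t = (1750 − 1660)/√[21522.9·(1/36 + 1/38)] = 2.64
df = n₁ + n₂ − 2 = 72
Two-sided p-value ≈ 0.010
Since p ≈ 0.010 < α = 0.05, reject H0; the data support H1.

t = 2.64; reject H0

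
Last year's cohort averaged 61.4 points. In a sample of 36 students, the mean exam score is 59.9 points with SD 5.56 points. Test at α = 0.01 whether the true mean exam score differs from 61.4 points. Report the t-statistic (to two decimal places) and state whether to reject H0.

t = -1.62; fail to reject H0

H0: μ = 61.4; H1: μ ≠ 61.4 (one-sample t-test, two-sided).
t = (x̄ − μ₀)/(s/√n) = (59.9 − 61.4)/(5.56/√36) = -1.62
df = n − 1 = 35
Two-sided p-value ≈ 0.114
Since p ≈ 0.114 > α = 0.01, fail to reject H0; the evidence is not statistically significant.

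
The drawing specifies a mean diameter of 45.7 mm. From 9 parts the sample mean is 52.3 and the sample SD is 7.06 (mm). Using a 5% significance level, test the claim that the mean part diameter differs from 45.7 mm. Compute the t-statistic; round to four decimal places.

H0: μ = 45.7; H1: μ ≠ 45.7 (one-sample t-test, two-sided).
t = (x̄ − μ₀)/(s/√n) = (52.3 − 45.7)/(7.06/√9) = 2.8045
df = n − 1 = 8
Two-sided p-value ≈ 0.0230
Since p ≈ 0.0230 < α = 0.05, reject H0; the data support H1.

2.8045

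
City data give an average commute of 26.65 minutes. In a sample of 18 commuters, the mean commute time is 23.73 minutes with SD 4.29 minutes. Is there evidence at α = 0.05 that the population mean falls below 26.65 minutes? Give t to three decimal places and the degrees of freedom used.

H0: μ = 26.65; H1: μ < 26.65 (one-sample t-test, left-tailed).
t = (x̄ − μ₀)/(s/√n) = (23.73 − 26.65)/(4.29/√18) = -2.888
df = n − 1 = 17
p-value = P(T ≤ -2.888) ≈ 0.0051
Since p ≈ 0.0051 < α = 0.05, reject H0; the data support H1.

t = -2.888, df = 17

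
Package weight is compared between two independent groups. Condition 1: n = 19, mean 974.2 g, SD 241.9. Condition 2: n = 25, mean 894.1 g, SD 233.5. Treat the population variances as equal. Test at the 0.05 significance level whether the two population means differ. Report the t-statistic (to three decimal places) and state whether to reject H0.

t = 1.110; fail to reject H0

Let group 1 = condition 1, group 2 = condition 2. H0: μ_1 = μ_2; H1: μ_1 ≠ μ_2 (two-sample pooled-variance t-test, two-sided).
s_p² = [(19−1)·241.9² + (25−1)·233.5²]/(19+25−2) = 56233.7
t = (974.2 − 894.1)/√[56233.7·(1/19 + 1/25)] = 1.110
df = n₁ + n₂ − 2 = 42
Two-sided p-value ≈ 0.2734
Since p ≈ 0.2734 > α = 0.05, fail to reject H0; the data do not provide sufficient evidence against H0.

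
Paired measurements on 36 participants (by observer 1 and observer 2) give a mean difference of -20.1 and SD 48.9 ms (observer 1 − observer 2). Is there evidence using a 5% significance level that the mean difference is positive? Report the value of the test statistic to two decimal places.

-2.47

H0: μ_d = 0; H1: μ_d > 0 (paired t-test on the differences, right-tailed).
t = d̄/(s_d/√n) = -20.1/(48.9/√36) = -2.47
df = n − 1 = 35
p-value = P(T ≥ -2.47) ≈ 0.991
Since p ≈ 0.991 > α = 0.05, fail to reject H0; the data do not provide sufficient evidence against H0.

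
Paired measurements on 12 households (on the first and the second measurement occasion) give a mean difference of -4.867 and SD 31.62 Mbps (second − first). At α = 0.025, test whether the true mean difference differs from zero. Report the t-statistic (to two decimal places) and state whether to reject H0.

t = -0.53; fail to reject H0

H0: μ_d = 0; H1: μ_d ≠ 0 (paired t-test on the differences, two-sided).
t = d̄/(s_d/√n) = -4.867/(31.62/√12) = -0.53
df = n − 1 = 11
Two-sided p-value ≈ 0.6045
Since p ≈ 0.6045 > α = 0.025, fail to reject H0; the evidence is not statistically significant.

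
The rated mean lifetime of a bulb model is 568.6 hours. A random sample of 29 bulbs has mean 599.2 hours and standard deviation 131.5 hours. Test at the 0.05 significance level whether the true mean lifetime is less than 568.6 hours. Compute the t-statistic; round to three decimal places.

H0: μ = 568.6; H1: μ < 568.6 (one-sample t-test, left-tailed).
t = (x̄ − μ₀)/(s/√n) = (599.2 − 568.6)/(131.5/√29) = 1.253
df = n − 1 = 28
p-value = P(T ≤ 1.253) ≈ 0.8897
Since p ≈ 0.8897 > α = 0.05, fail to reject H0; the data do not provide sufficient evidence against H0.

1.253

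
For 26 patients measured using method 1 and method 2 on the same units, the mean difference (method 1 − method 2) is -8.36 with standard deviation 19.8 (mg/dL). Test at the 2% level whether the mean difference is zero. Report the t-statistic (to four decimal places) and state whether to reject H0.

t = -2.1529; fail to reject H0

H0: μ_d = 0; H1: μ_d ≠ 0 (paired t-test on the differences, two-sided).
t = d̄/(s_d/√n) = -8.36/(19.8/√26) = -2.1529
df = n − 1 = 25
Two-sided p-value ≈ 0.0412
Since p ≈ 0.0412 > α = 0.02, fail to reject H0; the evidence is not statistically significant.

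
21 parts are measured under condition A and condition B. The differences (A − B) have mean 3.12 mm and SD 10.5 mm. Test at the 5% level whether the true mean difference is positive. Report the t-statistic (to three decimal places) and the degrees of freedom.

H0: μ_d = 0; H1: μ_d > 0 (paired t-test on the differences, right-tailed).
t = d̄/(s_d/√n) = 3.12/(10.5/√21) = 1.362
df = n − 1 = 20
p-value = P(T ≥ 1.362) ≈ 0.094
Since p ≈ 0.094 > α = 0.05, fail to reject H0; the evidence is not statistically significant.

t = 1.362, df = 20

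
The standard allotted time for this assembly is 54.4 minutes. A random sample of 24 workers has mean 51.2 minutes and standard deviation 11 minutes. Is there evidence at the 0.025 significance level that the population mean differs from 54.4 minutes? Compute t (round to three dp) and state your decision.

H0: μ = 54.4; H1: μ ≠ 54.4 (one-sample t-test, two-sided).
t = (x̄ − μ₀)/(s/√n) = (51.2 − 54.4)/(11/√24) = -1.425
df = n − 1 = 23
Two-sided p-value ≈ 0.168
Since p ≈ 0.168 > α = 0.025, fail to reject H0; the data do not provide sufficient evidence against H0.

t = -1.425; fail to reject H0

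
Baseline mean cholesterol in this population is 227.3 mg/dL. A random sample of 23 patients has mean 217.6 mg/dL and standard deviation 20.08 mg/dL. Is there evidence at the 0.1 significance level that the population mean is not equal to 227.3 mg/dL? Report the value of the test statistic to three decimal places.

-2.317

H0: μ = 227.3; H1: μ ≠ 227.3 (one-sample t-test, two-sided).
t = (x̄ − μ₀)/(s/√n) = (217.6 − 227.3)/(20.08/√23) = -2.317
df = n − 1 = 22
Two-sided p-value ≈ 0.0302
Since p ≈ 0.0302 < α = 0.1, reject H0; the evidence is statistically significant.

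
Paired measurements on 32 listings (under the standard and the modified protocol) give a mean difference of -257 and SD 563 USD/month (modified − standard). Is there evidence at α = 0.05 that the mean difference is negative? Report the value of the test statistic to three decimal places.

H0: μ_d = 0; H1: μ_d < 0 (paired t-test on the differences, left-tailed).
t = d̄/(s_d/√n) = -257/(563/√32) = -2.582
df = n − 1 = 31
p-value = P(T ≤ -2.582) ≈ 0.0074
Since p ≈ 0.0074 < α = 0.05, reject H0; the data support H1.

-2.582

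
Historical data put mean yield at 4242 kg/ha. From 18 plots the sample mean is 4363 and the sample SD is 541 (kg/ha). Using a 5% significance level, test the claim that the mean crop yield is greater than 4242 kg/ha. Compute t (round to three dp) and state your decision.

H0: μ = 4242; H1: μ > 4242 (one-sample t-test, right-tailed).
t = (x̄ − μ₀)/(s/√n) = (4363 − 4242)/(541/√18) = 0.949
df = n − 1 = 17
p-value = P(T ≥ 0.949) ≈ 0.1780
Since p ≈ 0.1780 > α = 0.05, fail to reject H0; the evidence is not statistically significant.

t = 0.949; fail to reject H0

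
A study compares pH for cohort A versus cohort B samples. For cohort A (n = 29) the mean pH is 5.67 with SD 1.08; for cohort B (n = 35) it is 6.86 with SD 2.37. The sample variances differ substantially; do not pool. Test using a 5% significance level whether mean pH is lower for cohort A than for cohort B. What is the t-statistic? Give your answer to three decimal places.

Let group 1 = cohort A, group 2 = cohort B. H0: μ_1 = μ_2; H1: μ_1 < μ_2 (Welch's two-sample t-test, left-tailed).
t = (x̄_1 − x̄_2)/√(s_1²/n_1 + s_2²/n_2) = (5.67 − 6.86)/√(1.08²/29 + 2.37²/35) = -2.656
Welch–Satterthwaite df ≈ 49.41
p-value = P(T ≤ -2.656) ≈ 0.005
Since p ≈ 0.005 < α = 0.05, reject H0; the data support H1.

-2.656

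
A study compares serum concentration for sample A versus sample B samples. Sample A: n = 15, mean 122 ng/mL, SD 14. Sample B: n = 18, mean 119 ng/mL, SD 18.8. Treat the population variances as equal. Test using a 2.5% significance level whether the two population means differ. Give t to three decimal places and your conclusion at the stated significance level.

t = 0.511; fail to reject H0

Let group 1 = sample A, group 2 = sample B. H0: μ_1 = μ_2; H1: μ_1 ≠ μ_2 (two-sample pooled-variance t-test, two-sided).
s_p² = [(15−1)·14² + (18−1)·18.8²]/(15+18−2) = 282.338
t = (122 − 119)/√[282.338·(1/15 + 1/18)] = 0.511
df = n₁ + n₂ − 2 = 31
Two-sided p-value ≈ 0.6132
Since p ≈ 0.6132 > α = 0.025, fail to reject H0; the evidence is not statistically significant.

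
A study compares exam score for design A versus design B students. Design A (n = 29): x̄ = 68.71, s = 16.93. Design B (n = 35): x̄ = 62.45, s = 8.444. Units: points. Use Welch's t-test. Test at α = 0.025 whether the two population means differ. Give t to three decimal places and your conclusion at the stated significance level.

t = 1.813; fail to reject H0

Let group 1 = design A, group 2 = design B. H0: μ_1 = μ_2; H1: μ_1 ≠ μ_2 (Welch's two-sample t-test, two-sided).
t = (x̄_1 − x̄_2)/√(s_1²/n_1 + s_2²/n_2) = (68.71 − 62.45)/√(16.93²/29 + 8.444²/35) = 1.813
Welch–Satterthwaite df ≈ 39.36
Two-sided p-value ≈ 0.0774
Since p ≈ 0.0774 > α = 0.025, fail to reject H0; the data do not provide sufficient evidence against H0.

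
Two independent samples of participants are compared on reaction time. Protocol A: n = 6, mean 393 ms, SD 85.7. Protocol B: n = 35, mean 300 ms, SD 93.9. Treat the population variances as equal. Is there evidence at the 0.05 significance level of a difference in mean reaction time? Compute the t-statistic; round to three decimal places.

2.266

Let group 1 = protocol A, group 2 = protocol B. H0: μ_1 = μ_2; H1: μ_1 ≠ μ_2 (two-sample pooled-variance t-test, two-sided).
s_p² = [(6−1)·85.7² + (35−1)·93.9²]/(6+35−2) = 8628.4
t = (393 − 300)/√[8628.4·(1/6 + 1/35)] = 2.266
df = n₁ + n₂ − 2 = 39
Two-sided p-value ≈ 0.029
Since p ≈ 0.029 < α = 0.05, reject H0; the data support H1.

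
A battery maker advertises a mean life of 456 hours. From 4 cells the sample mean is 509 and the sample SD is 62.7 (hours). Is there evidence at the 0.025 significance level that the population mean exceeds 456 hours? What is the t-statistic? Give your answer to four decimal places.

H0: μ = 456; H1: μ > 456 (one-sample t-test, right-tailed).
t = (x̄ − μ₀)/(s/√n) = (509 − 456)/(62.7/√4) = 1.6906
df = n − 1 = 3
p-value = P(T ≥ 1.6906) ≈ 0.0947
Since p ≈ 0.0947 > α = 0.025, fail to reject H0; the evidence is not statistically significant.

1.6906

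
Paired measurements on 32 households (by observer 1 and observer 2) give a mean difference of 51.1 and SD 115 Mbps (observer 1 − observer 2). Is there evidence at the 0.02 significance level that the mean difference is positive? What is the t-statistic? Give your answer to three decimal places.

2.514

H0: μ_d = 0; H1: μ_d > 0 (paired t-test on the differences, right-tailed).
t = d̄/(s_d/√n) = 51.1/(115/√32) = 2.514
df = n − 1 = 31
p-value = P(T ≥ 2.514) ≈ 0.0087
Since p ≈ 0.0087 < α = 0.02, reject H0; the evidence is statistically significant.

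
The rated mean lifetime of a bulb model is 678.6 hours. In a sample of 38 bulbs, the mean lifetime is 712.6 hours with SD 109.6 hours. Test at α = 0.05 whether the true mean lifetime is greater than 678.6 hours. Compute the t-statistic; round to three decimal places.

H0: μ = 678.6; H1: μ > 678.6 (one-sample t-test, right-tailed).
t = (x̄ − μ₀)/(s/√n) = (712.6 − 678.6)/(109.6/√38) = 1.912
df = n − 1 = 37
p-value = P(T ≥ 1.912) ≈ 0.0318
Since p ≈ 0.0318 < α = 0.05, reject H0; the data support H1.

1.912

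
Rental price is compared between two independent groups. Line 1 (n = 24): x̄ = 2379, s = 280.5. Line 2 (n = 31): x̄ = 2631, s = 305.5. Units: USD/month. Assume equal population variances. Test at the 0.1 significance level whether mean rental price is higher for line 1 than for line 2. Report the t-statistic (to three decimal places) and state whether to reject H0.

t = -3.143; fail to reject H0

Let group 1 = line 1, group 2 = line 2. H0: μ_1 = μ_2; H1: μ_1 > μ_2 (two-sample pooled-variance t-test, right-tailed).
s_p² = [(24−1)·280.5² + (31−1)·305.5²]/(24+31−2) = 86972.7
t = (2379 − 2631)/√[86972.7·(1/24 + 1/31)] = -3.143
df = n₁ + n₂ − 2 = 53
p-value = P(T ≥ -3.143) ≈ 0.9986
Since p ≈ 0.9986 > α = 0.1, fail to reject H0; the evidence is not statistically significant.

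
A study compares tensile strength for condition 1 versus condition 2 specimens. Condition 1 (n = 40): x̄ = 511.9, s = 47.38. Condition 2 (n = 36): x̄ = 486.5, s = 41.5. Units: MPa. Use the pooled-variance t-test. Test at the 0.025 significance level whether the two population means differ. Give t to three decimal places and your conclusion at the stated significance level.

t = 2.474; reject H0

Let group 1 = condition 1, group 2 = condition 2. H0: μ_1 = μ_2; H1: μ_1 ≠ μ_2 (two-sample pooled-variance t-test, two-sided).
s_p² = [(40−1)·47.38² + (36−1)·41.5²]/(40+36−2) = 1997.68
t = (511.9 − 486.5)/√[1997.68·(1/40 + 1/36)] = 2.474
df = n₁ + n₂ − 2 = 74
Two-sided p-value ≈ 0.0157
Since p ≈ 0.0157 < α = 0.025, reject H0; the data support H1.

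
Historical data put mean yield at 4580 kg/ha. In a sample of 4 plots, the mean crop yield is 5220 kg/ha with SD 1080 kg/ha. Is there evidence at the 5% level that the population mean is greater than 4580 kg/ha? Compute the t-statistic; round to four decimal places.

H0: μ = 4580; H1: μ > 4580 (one-sample t-test, right-tailed).
t = (x̄ − μ₀)/(s/√n) = (5220 − 4580)/(1080/√4) = 1.1852
df = n − 1 = 3
p-value = P(T ≥ 1.1852) ≈ 0.1606
Since p ≈ 0.1606 > α = 0.05, fail to reject H0; the data do not provide sufficient evidence against H0.

1.1852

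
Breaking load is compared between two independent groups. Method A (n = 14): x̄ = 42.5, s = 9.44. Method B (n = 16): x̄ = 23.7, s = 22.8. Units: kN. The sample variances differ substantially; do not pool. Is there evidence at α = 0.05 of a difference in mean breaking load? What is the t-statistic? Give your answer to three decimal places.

3.016

Let group 1 = method A, group 2 = method B. H0: μ_1 = μ_2; H1: μ_1 ≠ μ_2 (Welch's two-sample t-test, two-sided).
t = (x̄_1 − x̄_2)/√(s_1²/n_1 + s_2²/n_2) = (42.5 − 23.7)/√(9.44²/14 + 22.8²/16) = 3.016
Welch–Satterthwaite df ≈ 20.54
Two-sided p-value ≈ 0.007
Since p ≈ 0.007 < α = 0.05, reject H0; the evidence is statistically significant.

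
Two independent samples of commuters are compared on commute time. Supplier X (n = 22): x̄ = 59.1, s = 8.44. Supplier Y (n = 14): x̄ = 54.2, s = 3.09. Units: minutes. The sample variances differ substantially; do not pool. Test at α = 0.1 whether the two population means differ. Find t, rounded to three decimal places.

Let group 1 = supplier X, group 2 = supplier Y. H0: μ_1 = μ_2; H1: μ_1 ≠ μ_2 (Welch's two-sample t-test, two-sided).
t = (x̄_1 − x̄_2)/√(s_1²/n_1 + s_2²/n_2) = (59.1 − 54.2)/√(8.44²/22 + 3.09²/14) = 2.475
Welch–Satterthwaite df ≈ 28.72
Two-sided p-value ≈ 0.0195
Since p ≈ 0.0195 < α = 0.1, reject H0; the evidence is statistically significant.

2.475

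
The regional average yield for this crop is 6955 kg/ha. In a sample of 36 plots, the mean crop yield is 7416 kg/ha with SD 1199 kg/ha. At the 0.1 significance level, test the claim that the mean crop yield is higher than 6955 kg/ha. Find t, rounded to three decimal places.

2.307

H0: μ = 6955; H1: μ > 6955 (one-sample t-test, right-tailed).
t = (x̄ − μ₀)/(s/√n) = (7416 − 6955)/(1199/√36) = 2.307
df = n − 1 = 35
p-value = P(T ≥ 2.307) ≈ 0.014
Since p ≈ 0.014 < α = 0.1, reject H0; the data support H1.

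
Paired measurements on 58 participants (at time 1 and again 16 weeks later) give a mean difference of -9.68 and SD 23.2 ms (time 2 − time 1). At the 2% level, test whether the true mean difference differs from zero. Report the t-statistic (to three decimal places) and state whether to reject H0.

t = -3.178; reject H0

H0: μ_d = 0; H1: μ_d ≠ 0 (paired t-test on the differences, two-sided).
t = d̄/(s_d/√n) = -9.68/(23.2/√58) = -3.178
df = n − 1 = 57
Two-sided p-value ≈ 0.0024
Since p ≈ 0.0024 < α = 0.02, reject H0; the evidence is statistically significant.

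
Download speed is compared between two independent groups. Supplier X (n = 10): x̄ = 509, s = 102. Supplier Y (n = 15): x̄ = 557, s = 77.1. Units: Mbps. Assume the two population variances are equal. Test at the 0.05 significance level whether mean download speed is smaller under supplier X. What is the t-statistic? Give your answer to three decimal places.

-1.341

Let group 1 = supplier X, group 2 = supplier Y. H0: μ_1 = μ_2; H1: μ_1 < μ_2 (two-sample pooled-variance t-test, left-tailed).
s_p² = [(10−1)·102² + (15−1)·77.1²]/(10+15−2) = 7689.47
t = (509 − 557)/√[7689.47·(1/10 + 1/15)] = -1.341
df = n₁ + n₂ − 2 = 23
p-value = P(T ≤ -1.341) ≈ 0.0965
Since p ≈ 0.0965 > α = 0.05, fail to reject H0; the evidence is not statistically significant.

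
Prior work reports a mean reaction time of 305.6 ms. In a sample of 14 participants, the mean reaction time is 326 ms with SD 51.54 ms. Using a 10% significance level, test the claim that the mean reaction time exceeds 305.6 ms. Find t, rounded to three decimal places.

H0: μ = 305.6; H1: μ > 305.6 (one-sample t-test, right-tailed).
t = (x̄ − μ₀)/(s/√n) = (326 − 305.6)/(51.54/√14) = 1.481
df = n − 1 = 13
p-value = P(T ≥ 1.481) ≈ 0.0812
Since p ≈ 0.0812 < α = 0.1, reject H0; the evidence is statistically significant.

1.481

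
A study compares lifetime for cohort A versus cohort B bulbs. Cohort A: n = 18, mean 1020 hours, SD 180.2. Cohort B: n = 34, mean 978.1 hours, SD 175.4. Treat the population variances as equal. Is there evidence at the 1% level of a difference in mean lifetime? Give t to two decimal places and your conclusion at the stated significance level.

t = 0.81; fail to reject H0

Let group 1 = cohort A, group 2 = cohort B. H0: μ_1 = μ_2; H1: μ_1 ≠ μ_2 (two-sample pooled-variance t-test, two-sided).
s_p² = [(18−1)·180.2² + (34−1)·175.4²]/(18+34−2) = 31345.5
t = (1020 − 978.1)/√[31345.5·(1/18 + 1/34)] = 0.81
df = n₁ + n₂ − 2 = 50
Two-sided p-value ≈ 0.421
Since p ≈ 0.421 > α = 0.01, fail to reject H0; the evidence is not statistically significant.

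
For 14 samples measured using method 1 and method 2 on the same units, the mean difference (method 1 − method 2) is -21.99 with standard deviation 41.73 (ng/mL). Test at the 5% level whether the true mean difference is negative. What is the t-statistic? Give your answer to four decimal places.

H0: μ_d = 0; H1: μ_d < 0 (paired t-test on the differences, left-tailed).
t = d̄/(s_d/√n) = -21.99/(41.73/√14) = -1.9717
df = n − 1 = 13
p-value = P(T ≤ -1.9717) ≈ 0.0352
Since p ≈ 0.0352 < α = 0.05, reject H0; the evidence is statistically significant.

-1.9717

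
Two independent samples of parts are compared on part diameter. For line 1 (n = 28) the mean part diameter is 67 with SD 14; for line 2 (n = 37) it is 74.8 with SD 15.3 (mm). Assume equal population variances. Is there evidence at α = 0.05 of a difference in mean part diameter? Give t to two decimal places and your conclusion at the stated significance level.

Let group 1 = line 1, group 2 = line 2. H0: μ_1 = μ_2; H1: μ_1 ≠ μ_2 (two-sample pooled-variance t-test, two-sided).
s_p² = [(28−1)·14² + (37−1)·15.3²]/(28+37−2) = 217.766
t = (67 − 74.8)/√[217.766·(1/28 + 1/37)] = -2.11
df = n₁ + n₂ − 2 = 63
Two-sided p-value ≈ 0.0388
Since p ≈ 0.0388 < α = 0.05, reject H0; the evidence is statistically significant.

t = -2.11; reject H0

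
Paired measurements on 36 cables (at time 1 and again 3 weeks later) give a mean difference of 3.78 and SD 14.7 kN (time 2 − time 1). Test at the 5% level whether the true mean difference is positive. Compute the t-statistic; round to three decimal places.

1.543

H0: μ_d = 0; H1: μ_d > 0 (paired t-test on the differences, right-tailed).
t = d̄/(s_d/√n) = 3.78/(14.7/√36) = 1.543
df = n − 1 = 35
p-value = P(T ≥ 1.543) ≈ 0.0659
Since p ≈ 0.0659 > α = 0.05, fail to reject H0; the evidence is not statistically significant.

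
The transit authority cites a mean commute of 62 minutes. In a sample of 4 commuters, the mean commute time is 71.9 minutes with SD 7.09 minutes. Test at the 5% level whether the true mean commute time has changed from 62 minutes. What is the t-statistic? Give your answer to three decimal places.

H0: μ = 62; H1: μ ≠ 62 (one-sample t-test, two-sided).
t = (x̄ − μ₀)/(s/√n) = (71.9 − 62)/(7.09/√4) = 2.793
df = n − 1 = 3
Two-sided p-value ≈ 0.068
Since p ≈ 0.068 > α = 0.05, fail to reject H0; the evidence is not statistically significant.

2.793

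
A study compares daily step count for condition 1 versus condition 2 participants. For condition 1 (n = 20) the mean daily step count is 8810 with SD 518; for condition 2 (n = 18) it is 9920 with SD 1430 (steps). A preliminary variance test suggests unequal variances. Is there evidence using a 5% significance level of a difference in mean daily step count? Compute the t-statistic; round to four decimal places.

-3.1145

Let group 1 = condition 1, group 2 = condition 2. H0: μ_1 = μ_2; H1: μ_1 ≠ μ_2 (Welch's two-sample t-test, two-sided).
t = (x̄_1 − x̄_2)/√(s_1²/n_1 + s_2²/n_2) = (8810 − 9920)/√(518²/20 + 1430²/18) = -3.1145
Welch–Satterthwaite df ≈ 20.99
Two-sided p-value ≈ 0.005
Since p ≈ 0.005 < α = 0.05, reject H0; the data support H1.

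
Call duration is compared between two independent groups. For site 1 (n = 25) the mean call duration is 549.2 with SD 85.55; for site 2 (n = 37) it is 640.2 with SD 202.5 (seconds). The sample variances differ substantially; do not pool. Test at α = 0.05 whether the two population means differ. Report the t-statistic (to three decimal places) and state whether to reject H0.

Let group 1 = site 1, group 2 = site 2. H0: μ_1 = μ_2; H1: μ_1 ≠ μ_2 (Welch's two-sample t-test, two-sided).
t = (x̄_1 − x̄_2)/√(s_1²/n_1 + s_2²/n_2) = (549.2 − 640.2)/√(85.55²/25 + 202.5²/37) = -2.431
Welch–Satterthwaite df ≈ 52.08
Two-sided p-value ≈ 0.0185
Since p ≈ 0.0185 < α = 0.05, reject H0; the data support H1.

t = -2.431; reject H0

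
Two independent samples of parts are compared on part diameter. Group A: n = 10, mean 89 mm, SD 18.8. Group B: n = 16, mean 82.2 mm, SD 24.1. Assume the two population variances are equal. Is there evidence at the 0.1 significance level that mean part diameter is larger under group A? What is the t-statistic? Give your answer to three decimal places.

Let group 1 = group A, group 2 = group B. H0: μ_1 = μ_2; H1: μ_1 > μ_2 (two-sample pooled-variance t-test, right-tailed).
s_p² = [(10−1)·18.8² + (16−1)·24.1²]/(10+16−2) = 495.546
t = (89 − 82.2)/√[495.546·(1/10 + 1/16)] = 0.758
df = n₁ + n₂ − 2 = 24
p-value = P(T ≥ 0.758) ≈ 0.228
Since p ≈ 0.228 > α = 0.1, fail to reject H0; the evidence is not statistically significant.

0.758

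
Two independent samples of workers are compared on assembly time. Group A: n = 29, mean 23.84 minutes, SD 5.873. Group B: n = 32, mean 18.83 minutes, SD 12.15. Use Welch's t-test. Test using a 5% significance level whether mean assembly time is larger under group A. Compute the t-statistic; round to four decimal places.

2.0798

Let group 1 = group A, group 2 = group B. H0: μ_1 = μ_2; H1: μ_1 > μ_2 (Welch's two-sample t-test, right-tailed).
t = (x̄_1 − x̄_2)/√(s_1²/n_1 + s_2²/n_2) = (23.84 − 18.83)/√(5.873²/29 + 12.15²/32) = 2.0798
Welch–Satterthwaite df ≈ 45.68
p-value = P(T ≥ 2.0798) ≈ 0.022
Since p ≈ 0.022 < α = 0.05, reject H0; the evidence is statistically significant.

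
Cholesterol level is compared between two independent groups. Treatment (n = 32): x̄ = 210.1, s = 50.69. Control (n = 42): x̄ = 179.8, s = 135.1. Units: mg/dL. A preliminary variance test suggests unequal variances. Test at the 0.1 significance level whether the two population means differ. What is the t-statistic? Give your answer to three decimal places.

1.335

Let group 1 = treatment, group 2 = control. H0: μ_1 = μ_2; H1: μ_1 ≠ μ_2 (Welch's two-sample t-test, two-sided).
t = (x̄_1 − x̄_2)/√(s_1²/n_1 + s_2²/n_2) = (210.1 − 179.8)/√(50.69²/32 + 135.1²/42) = 1.335
Welch–Satterthwaite df ≈ 55.06
Two-sided p-value ≈ 0.1873
Since p ≈ 0.1873 > α = 0.1, fail to reject H0; the evidence is not statistically significant.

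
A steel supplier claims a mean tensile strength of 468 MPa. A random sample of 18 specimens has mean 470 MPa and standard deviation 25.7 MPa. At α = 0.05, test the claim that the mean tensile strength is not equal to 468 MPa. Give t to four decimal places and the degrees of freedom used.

t = 0.3302, df = 17

H0: μ = 468; H1: μ ≠ 468 (one-sample t-test, two-sided).
t = (x̄ − μ₀)/(s/√n) = (470 − 468)/(25.7/√18) = 0.3302
df = n − 1 = 17
Two-sided p-value ≈ 0.7453
Since p ≈ 0.7453 > α = 0.05, fail to reject H0; the evidence is not statistically significant.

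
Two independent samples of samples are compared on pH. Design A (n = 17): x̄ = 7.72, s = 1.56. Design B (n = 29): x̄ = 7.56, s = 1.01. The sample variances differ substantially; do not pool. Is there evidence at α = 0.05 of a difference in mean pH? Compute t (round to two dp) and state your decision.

t = 0.38; fail to reject H0

Let group 1 = design A, group 2 = design B. H0: μ_1 = μ_2; H1: μ_1 ≠ μ_2 (Welch's two-sample t-test, two-sided).
t = (x̄_1 − x̄_2)/√(s_1²/n_1 + s_2²/n_2) = (7.72 − 7.56)/√(1.56²/17 + 1.01²/29) = 0.38
Welch–Satterthwaite df ≈ 24.00
Two-sided p-value ≈ 0.708
Since p ≈ 0.708 > α = 0.05, fail to reject H0; the data do not provide sufficient evidence against H0.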